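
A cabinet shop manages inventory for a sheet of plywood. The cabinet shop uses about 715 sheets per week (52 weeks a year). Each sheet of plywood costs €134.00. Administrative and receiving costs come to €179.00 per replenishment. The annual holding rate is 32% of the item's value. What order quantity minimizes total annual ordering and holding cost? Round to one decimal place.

Q* ≈ 557.1 sheets

Annual demand D = 715 × 52 = 37,180.
Holding cost H = 0.32 × €134.00 = €42.8800 per unit per year.
EOQ = √(2DS / H) = √(2 × 37,180 × 179 / 42.88).
= √(13,310,440 / 42.88) = √310,411.3806 ≈ 557.146.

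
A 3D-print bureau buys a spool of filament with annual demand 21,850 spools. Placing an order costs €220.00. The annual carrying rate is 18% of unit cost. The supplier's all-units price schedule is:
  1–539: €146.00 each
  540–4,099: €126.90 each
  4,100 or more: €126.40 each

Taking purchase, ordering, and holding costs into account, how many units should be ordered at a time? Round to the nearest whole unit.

Holding cost per unit per year at price C is H = 0.18·C.
Candidates are each tier's EOQ (if it falls in that tier) and each price-break quantity.
Tier 1 (€146.00): EOQ = 604.8 exceeds tier's upper bound 539, so this tier is dominated.
EOQ at €126.90 = 648.8 (feasible in tier 2): TC = 21,850×€126.90 + (21,850/648.8)×220 + (648.8/2)×0.18×€126.90 = €2,787,584.01.
EOQ at €126.40 = 650.0 < 4100, so use break Q=4100: TC = 21,850×€126.40 + (21,850/4100.0)×220 + (4100.0/2)×0.18×€126.40 = €2,809,654.04.
Lowest total cost is €2,787,584.01 at Q = 648.8.

Q* ≈ 649 spools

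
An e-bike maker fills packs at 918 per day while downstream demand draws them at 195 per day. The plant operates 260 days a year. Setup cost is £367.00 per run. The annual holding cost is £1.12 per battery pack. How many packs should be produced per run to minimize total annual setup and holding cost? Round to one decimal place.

Q* ≈ 6,495.2 packs

Annual demand D = 195 × 260 = 50,700.
Production build-up factor (1 − d/p) = 1 − 195/918 = 0.7876.
Q* = √(2DS / (H(1 − d/p))) = √(2 × 50,700 × 367 / (1.12 × 0.7876)).
= √(37,213,800 / 0.8821) ≈ 6495.240.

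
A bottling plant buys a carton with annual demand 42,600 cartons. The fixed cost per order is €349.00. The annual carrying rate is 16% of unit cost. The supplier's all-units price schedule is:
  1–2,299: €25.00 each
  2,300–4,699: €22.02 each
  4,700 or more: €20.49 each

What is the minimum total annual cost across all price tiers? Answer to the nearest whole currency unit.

TC* ≈ €883,742

Holding cost per unit per year at price C is H = 0.16·C.
Candidates are each tier's EOQ (if it falls in that tier) and each price-break quantity.
Tier 1 (€25.00): EOQ = 2726.5 exceeds tier's upper bound 2299, so this tier is dominated.
EOQ at €22.02 = 2905.1 (feasible in tier 2): TC = 42,600×€22.02 + (42,600/2905.1)×349 + (2905.1/2)×0.16×€22.02 = €948,287.31.
EOQ at €20.49 = 3011.6 < 4700, so use break Q=4700: TC = 42,600×€20.49 + (42,600/4700.0)×349 + (4700.0/2)×0.16×€20.49 = €883,741.52.
Lowest total cost among the candidates is at Q = 4700.0.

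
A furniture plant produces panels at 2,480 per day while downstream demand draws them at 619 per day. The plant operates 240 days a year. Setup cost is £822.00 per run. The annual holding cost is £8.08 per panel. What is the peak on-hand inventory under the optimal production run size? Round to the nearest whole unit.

Annual demand D = 619 × 240 = 148,560.
Production build-up factor (1 − d/p) = 1 − 619/2,480 = 0.7504.
Q* = √(2DS / (H(1 − d/p))) = √(2 × 148,560 × 822 / (8.08 × 0.7504)).
= √(244,232,640 / 6.0633) ≈ 6346.712.
Maximum inventory = Q*(1 − d/p) = 6346.712 × 0.7504 ≈ 4762.594.

I_max ≈ 4,763 panels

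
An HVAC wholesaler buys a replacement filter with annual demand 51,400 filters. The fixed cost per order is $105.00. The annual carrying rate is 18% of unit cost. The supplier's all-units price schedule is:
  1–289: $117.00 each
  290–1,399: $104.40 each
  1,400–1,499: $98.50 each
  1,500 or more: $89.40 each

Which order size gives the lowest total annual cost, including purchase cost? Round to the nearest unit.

Q* ≈ 1,500 filters

Holding cost per unit per year at price C is H = 0.18·C.
Candidates are each tier's EOQ (if it falls in that tier) and each price-break quantity.
Tier 1 ($117.00): EOQ = 715.9 exceeds tier's upper bound 289, so this tier is dominated.
EOQ at $104.40 = 757.9 (feasible in tier 2): TC = 51,400×$104.40 + (51,400/757.9)×105 + (757.9/2)×0.18×$104.40 = $5,380,402.22.
EOQ at $98.50 = 780.3 < 1400, so use break Q=1400: TC = 51,400×$98.50 + (51,400/1400.0)×105 + (1400.0/2)×0.18×$98.50 = $5,079,166.00.
EOQ at $89.40 = 819.0 < 1500, so use break Q=1500: TC = 51,400×$89.40 + (51,400/1500.0)×105 + (1500.0/2)×0.18×$89.40 = $4,610,827.00.
Lowest total cost is $4,610,827.00 at Q = 1500.0.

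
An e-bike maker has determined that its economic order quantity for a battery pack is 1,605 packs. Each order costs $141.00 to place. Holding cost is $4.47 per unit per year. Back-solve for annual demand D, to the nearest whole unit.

Invert the EOQ relation Q*² = 2DS/H.
From Q* = √(2DS/H): D = Q*²H / (2S) = 1,605² × 4.47 / (2 × 141) = 40832.737.

D ≈ 40,833 packs per year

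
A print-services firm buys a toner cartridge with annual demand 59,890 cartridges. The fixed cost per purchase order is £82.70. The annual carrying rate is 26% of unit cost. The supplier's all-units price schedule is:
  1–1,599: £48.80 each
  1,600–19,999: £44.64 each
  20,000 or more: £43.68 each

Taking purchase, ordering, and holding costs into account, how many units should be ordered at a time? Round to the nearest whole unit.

Q* ≈ 1,600 cartridges

Holding cost per unit per year at price C is H = 0.26·C.
Evaluate total cost at each tier's feasible EOQ or, if the EOQ is below the tier, at the tier's minimum quantity.
EOQ at £48.80 = 883.6 (feasible in tier 1): TC = 59,890×£48.80 + (59,890/883.6)×82.7 + (883.6/2)×0.26×£48.80 = £2,933,842.93.
EOQ at £44.64 = 923.8 < 1600, so use break Q=1600: TC = 59,890×£44.64 + (59,890/1600.0)×82.7 + (1600.0/2)×0.26×£44.64 = £2,685,870.28.
EOQ at £43.68 = 933.9 < 20000, so use break Q=20000: TC = 59,890×£43.68 + (59,890/20000.0)×82.7 + (20000.0/2)×0.26×£43.68 = £2,729,810.85.
Lowest total cost is £2,685,870.28 at Q = 1600.0.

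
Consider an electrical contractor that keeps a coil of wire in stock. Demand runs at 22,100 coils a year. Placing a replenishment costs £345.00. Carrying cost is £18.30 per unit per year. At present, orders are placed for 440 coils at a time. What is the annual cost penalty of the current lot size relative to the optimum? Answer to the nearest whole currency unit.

Extra cost ≈ £4,649 per year

EOQ = √(2DS/H) = √(2 × 22,100 × 345 / 18.3) ≈ 912.84.
Cost at Q* = (D/Q*)S + (Q*/2)H = √(2DSH) ≈ £16,704.99.
Cost at Q = 440: (22,100/440)×345 + (440/2)×18.3 = £17,328.41 + £4,026.00 = £21,354.41.
Excess = £21,354.41 − £16,704.99 = £4,649.42.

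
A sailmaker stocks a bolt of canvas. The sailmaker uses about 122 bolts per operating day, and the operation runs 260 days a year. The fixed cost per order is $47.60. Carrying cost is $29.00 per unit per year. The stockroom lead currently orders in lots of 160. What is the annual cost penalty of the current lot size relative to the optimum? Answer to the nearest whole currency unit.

Extra cost ≈ $2,399 per year

Annual demand D = 122 × 260 = 31,720.
EOQ = √(2DS/H) = √(2 × 31,720 × 47.6 / 29) ≈ 322.69.
Cost at Q* = (D/Q*)S + (Q*/2)H = √(2DSH) ≈ $9,358.02.
Cost at Q = 160: (31,720/160)×47.6 + (160/2)×29 = $9,436.70 + $2,320.00 = $11,756.70.
Excess = $11,756.70 − $9,358.02 = $2,398.68.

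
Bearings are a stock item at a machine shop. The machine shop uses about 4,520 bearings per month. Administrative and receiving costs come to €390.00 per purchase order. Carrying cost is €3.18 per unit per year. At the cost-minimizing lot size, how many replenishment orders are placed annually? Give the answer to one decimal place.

Annual demand D = 4,520 × 12 = 54,240.
Q* = √(2DS/H) = √(2 × 54,240 × 390 / 3.18) ≈ 3647.49.
Orders per year = D / Q* = 54,240 / 3647.49 ≈ 14.871.

N ≈ 14.9 orders per year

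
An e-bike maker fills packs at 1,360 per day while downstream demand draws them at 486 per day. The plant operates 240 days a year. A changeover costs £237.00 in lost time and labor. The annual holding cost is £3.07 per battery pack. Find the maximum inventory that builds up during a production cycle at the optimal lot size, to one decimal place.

I_max ≈ 3,402.0 packs

Annual demand D = 486 × 240 = 116,640.
Production build-up factor (1 − d/p) = 1 − 486/1,360 = 0.6426.
Q* = √(2DS / (H(1 − d/p))) = √(2 × 116,640 × 237 / (3.07 × 0.6426)).
= √(55,287,360 / 1.9729) ≈ 5293.677.
Maximum inventory = Q*(1 − d/p) = 5293.677 × 0.6426 ≈ 3401.966.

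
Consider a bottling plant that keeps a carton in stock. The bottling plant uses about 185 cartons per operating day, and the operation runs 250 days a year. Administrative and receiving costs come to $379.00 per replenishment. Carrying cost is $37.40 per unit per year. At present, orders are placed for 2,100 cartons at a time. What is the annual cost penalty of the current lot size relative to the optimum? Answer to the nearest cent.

Annual demand D = 185 × 250 = 46,250.
EOQ = √(2DS/H) = √(2 × 46,250 × 379 / 37.4) ≈ 968.18.
Cost at Q* = (D/Q*)S + (Q*/2)H = √(2DSH) ≈ $36,209.81.
Cost at Q = 2,100: (46,250/2,100)×379 + (2,100/2)×37.4 = $8,347.02 + $39,270.00 = $47,617.02.
Excess = $47,617.02 − $36,209.81 = $11,407.21.

Extra cost ≈ $11,407.21 per year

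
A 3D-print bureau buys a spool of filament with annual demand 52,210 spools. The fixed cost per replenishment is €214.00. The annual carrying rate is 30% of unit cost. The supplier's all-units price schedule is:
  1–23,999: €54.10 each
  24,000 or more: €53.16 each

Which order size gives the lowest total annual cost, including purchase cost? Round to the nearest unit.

Q* ≈ 1,173 spools

Holding cost per unit per year at price C is H = 0.30·C.
Evaluate total cost at each tier's feasible EOQ or, if the EOQ is below the tier, at the tier's minimum quantity.
EOQ at €54.10 = 1173.4 (feasible in tier 1): TC = 52,210×€54.10 + (52,210/1173.4)×214 + (1173.4/2)×0.30×€54.10 = €2,843,604.99.
EOQ at €53.16 = 1183.7 < 24000, so use break Q=24000: TC = 52,210×€53.16 + (52,210/24000.0)×214 + (24000.0/2)×0.30×€53.16 = €2,967,325.14.
Lowest total cost is €2,843,604.99 at Q = 1173.4.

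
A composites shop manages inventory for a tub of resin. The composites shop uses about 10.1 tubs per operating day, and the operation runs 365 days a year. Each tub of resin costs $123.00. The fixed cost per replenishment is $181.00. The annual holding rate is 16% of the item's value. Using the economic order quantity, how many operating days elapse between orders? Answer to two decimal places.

T ≈ 25.78 days

Annual demand D = 10.1 × 365 = 3,686.5.
Holding cost H = 0.16 × $123.00 = $19.6800 per unit per year.
EOQ = √(2DS/H) = √(2 × 3,686.5 × 181 / 19.68) ≈ 260.40.
Cycle time = Q*/D × 365 = 260.40 / 3,686.5 × 365 ≈ 25.783 days.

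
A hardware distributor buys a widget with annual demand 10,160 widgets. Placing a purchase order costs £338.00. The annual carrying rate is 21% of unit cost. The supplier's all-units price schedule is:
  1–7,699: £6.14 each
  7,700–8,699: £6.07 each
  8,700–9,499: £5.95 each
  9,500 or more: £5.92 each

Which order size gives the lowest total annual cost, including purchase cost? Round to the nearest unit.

Q* ≈ 2,308 widgets

Holding cost per unit per year at price C is H = 0.21·C.
Candidates are each tier's EOQ (if it falls in that tier) and each price-break quantity.
EOQ at £6.14 = 2307.9 (feasible in tier 1): TC = 10,160×£6.14 + (10,160/2307.9)×338 + (2307.9/2)×0.21×£6.14 = £65,358.27.
EOQ at £6.07 = 2321.2 < 7700, so use break Q=7700: TC = 10,160×£6.07 + (10,160/7700.0)×338 + (7700.0/2)×0.21×£6.07 = £67,024.78.
EOQ at £5.95 = 2344.5 < 8700, so use break Q=8700: TC = 10,160×£5.95 + (10,160/8700.0)×338 + (8700.0/2)×0.21×£5.95 = £66,282.05.
EOQ at £5.92 = 2350.4 < 9500, so use break Q=9500: TC = 10,160×£5.92 + (10,160/9500.0)×338 + (9500.0/2)×0.21×£5.92 = £66,413.88.
Lowest total cost is £65,358.27 at Q = 2307.9.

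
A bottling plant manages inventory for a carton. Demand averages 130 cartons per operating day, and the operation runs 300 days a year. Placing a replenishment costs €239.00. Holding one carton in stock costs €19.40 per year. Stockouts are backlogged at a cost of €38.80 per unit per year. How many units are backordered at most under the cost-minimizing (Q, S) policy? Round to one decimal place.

Annual demand D = 130 × 300 = 39,000.
With planned backorders, Q* = √(2DS/H) · √((H+B)/B).
√(2DS/H) = √(2 × 39,000 × 239 / 19.4) = 980.269.
√((H+B)/B) = √((19.4+38.8)/38.8) = 1.2247.
Q* ≈ 1200.580.
S* = Q* · H/(H+B) = 1200.580 × 19.4/58.2 ≈ 400.193.

S* ≈ 400.2 cartons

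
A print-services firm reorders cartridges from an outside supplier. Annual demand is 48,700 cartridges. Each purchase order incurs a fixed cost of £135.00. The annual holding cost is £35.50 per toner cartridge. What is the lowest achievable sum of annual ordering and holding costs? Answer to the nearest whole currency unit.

TC* ≈ £21,605

EOQ = √(2DS/H) = √(2 × 48,700 × 135 / 35.5) ≈ 608.60.
At the optimum the two cost components are equal, so total cost = 2·(Q*/2)H = Q*·H.
Minimum total = √(2DSH) = √(2 × 48,700 × 135 × 35.5) ≈ 21605.312.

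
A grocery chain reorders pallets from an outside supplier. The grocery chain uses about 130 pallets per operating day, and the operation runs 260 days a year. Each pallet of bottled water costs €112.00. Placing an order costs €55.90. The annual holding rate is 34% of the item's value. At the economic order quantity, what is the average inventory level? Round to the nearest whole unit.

Average inventory ≈ 158 pallets

Annual demand D = 130 × 260 = 33,800.
Holding cost H = 0.34 × €112.00 = €38.0800 per unit per year.
The optimal lot size = √(2DS/H) = √(2 × 33,800 × 55.9 / 38.08) ≈ 315.01.
Average inventory = Q*/2 ≈ 315.01 / 2 = 157.507.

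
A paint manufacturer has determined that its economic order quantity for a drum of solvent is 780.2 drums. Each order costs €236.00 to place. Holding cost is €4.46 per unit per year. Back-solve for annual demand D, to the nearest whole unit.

Invert the EOQ relation Q*² = 2DS/H.
From Q* = √(2DS/H): D = Q*²H / (2S) = 780.2² × 4.46 / (2 × 236) = 5751.813.

D ≈ 5,752 drums per year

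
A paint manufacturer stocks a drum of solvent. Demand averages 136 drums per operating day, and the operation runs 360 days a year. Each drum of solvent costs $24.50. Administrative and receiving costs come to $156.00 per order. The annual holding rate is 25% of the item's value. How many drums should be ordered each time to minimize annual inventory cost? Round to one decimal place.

Annual demand D = 136 × 360 = 48,960.
Holding cost H = 0.25 × $24.50 = $6.1250 per unit per year.
EOQ = √(2DS / H) = √(2 × 48,960 × 156 / 6.125).
= √(15,275,520 / 6.125) = √2,493,962.449 ≈ 1579.228.

Q* ≈ 1,579.2 drums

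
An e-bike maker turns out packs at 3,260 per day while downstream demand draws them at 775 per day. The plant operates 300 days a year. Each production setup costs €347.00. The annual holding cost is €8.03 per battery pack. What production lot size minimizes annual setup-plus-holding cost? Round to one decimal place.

Q* ≈ 5,134.3 packs

Annual demand D = 775 × 300 = 232,500.
Production build-up factor (1 − d/p) = 1 − 775/3,260 = 0.7623.
Q* = √(2DS / (H(1 − d/p))) = √(2 × 232,500 × 347 / (8.03 × 0.7623)).
= √(161,355,000 / 6.121) ≈ 5134.274.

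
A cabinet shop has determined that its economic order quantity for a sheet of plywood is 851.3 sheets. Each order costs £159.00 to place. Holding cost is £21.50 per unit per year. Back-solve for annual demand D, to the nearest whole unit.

D ≈ 48,998 sheets per year

Squaring Q* = √(2DS/H) gives Q*² = 2DS/H.
From Q* = √(2DS/H): D = Q*²H / (2S) = 851.3² × 21.5 / (2 × 159) = 48997.803.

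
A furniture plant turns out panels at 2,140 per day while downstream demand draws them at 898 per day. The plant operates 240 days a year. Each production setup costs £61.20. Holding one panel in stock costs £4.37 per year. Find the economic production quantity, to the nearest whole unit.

Annual demand D = 898 × 240 = 215,520.
Production build-up factor (1 − d/p) = 1 − 898/2,140 = 0.5804.
Q* = √(2DS / (H(1 − d/p))) = √(2 × 215,520 × 61.2 / (4.37 × 0.5804)).
= √(26,379,648 / 2.5362) ≈ 3225.075.

Q* ≈ 3,225 panels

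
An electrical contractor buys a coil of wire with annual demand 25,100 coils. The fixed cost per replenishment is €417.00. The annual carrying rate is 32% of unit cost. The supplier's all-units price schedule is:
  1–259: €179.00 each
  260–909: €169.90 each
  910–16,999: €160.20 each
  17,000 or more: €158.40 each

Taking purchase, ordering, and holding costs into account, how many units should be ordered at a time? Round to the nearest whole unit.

Holding cost per unit per year at price C is H = 0.32·C.
Evaluate total cost at each tier's feasible EOQ or, if the EOQ is below the tier, at the tier's minimum quantity.
Tier 1 (€179.00): EOQ = 604.5 exceeds tier's upper bound 259, so this tier is dominated.
EOQ at €169.90 = 620.5 (feasible in tier 2): TC = 25,100×€169.90 + (25,100/620.5)×417 + (620.5/2)×0.32×€169.90 = €4,298,225.84.
EOQ at €160.20 = 639.0 < 910, so use break Q=910: TC = 25,100×€160.20 + (25,100/910.0)×417 + (910.0/2)×0.32×€160.20 = €4,055,846.99.
EOQ at €158.40 = 642.6 < 17000, so use break Q=17000: TC = 25,100×€158.40 + (25,100/17000.0)×417 + (17000.0/2)×0.32×€158.40 = €4,407,303.69.
Lowest total cost is €4,055,846.99 at Q = 910.0.

Q* ≈ 910 coils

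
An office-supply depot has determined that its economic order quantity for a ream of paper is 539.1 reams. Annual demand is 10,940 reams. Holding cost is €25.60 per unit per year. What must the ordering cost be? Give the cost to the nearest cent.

S ≈ €340.04

The basic EOQ model gives Q* = √(2DS/H); rearrange for the unknown.
From Q* = √(2DS/H): S = Q*²H / (2D) = 539.1² × 25.6 / (2 × 10,940) = 340.0410.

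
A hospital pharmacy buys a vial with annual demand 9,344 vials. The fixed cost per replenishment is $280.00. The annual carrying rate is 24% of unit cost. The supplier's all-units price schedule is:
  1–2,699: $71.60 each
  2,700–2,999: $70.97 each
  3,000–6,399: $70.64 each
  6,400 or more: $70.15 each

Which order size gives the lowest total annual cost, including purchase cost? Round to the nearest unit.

Q* ≈ 552 vials

Holding cost per unit per year at price C is H = 0.24·C.
Candidates are each tier's EOQ (if it falls in that tier) and each price-break quantity.
EOQ at $71.60 = 551.8 (feasible in tier 1): TC = 9,344×$71.60 + (9,344/551.8)×280 + (551.8/2)×0.24×$71.60 = $678,512.89.
EOQ at $70.97 = 554.3 < 2700, so use break Q=2700: TC = 9,344×$70.97 + (9,344/2700.0)×280 + (2700.0/2)×0.24×$70.97 = $687,106.97.
EOQ at $70.64 = 555.6 < 3000, so use break Q=3000: TC = 9,344×$70.64 + (9,344/3000.0)×280 + (3000.0/2)×0.24×$70.64 = $686,362.67.
EOQ at $70.15 = 557.5 < 6400, so use break Q=6400: TC = 9,344×$70.15 + (9,344/6400.0)×280 + (6400.0/2)×0.24×$70.15 = $709,765.60.
Lowest total cost is $678,512.89 at Q = 551.8.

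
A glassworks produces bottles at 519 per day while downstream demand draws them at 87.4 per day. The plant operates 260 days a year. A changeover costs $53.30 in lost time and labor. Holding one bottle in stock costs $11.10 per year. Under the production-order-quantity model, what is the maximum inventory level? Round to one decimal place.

I_max ≈ 426.0 bottles

Annual demand D = 87.4 × 260 = 22,724.
Production build-up factor (1 − d/p) = 1 − 87.4/519 = 0.8316.
Q* = √(2DS / (H(1 − d/p))) = √(2 × 22,724 × 53.3 / (11.1 × 0.8316)).
= √(2,422,378.4 / 9.2308) ≈ 512.274.
Maximum inventory = Q*(1 − d/p) = 512.274 × 0.8316 ≈ 426.007.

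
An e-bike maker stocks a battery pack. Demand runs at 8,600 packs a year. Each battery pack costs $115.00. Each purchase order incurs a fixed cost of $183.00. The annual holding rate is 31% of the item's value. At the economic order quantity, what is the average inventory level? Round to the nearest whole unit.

Holding cost H = 0.31 × $115.00 = $35.6500 per unit per year.
EOQ = √(2DS/H) = √(2 × 8,600 × 183 / 35.65) ≈ 297.14.
Average inventory = Q*/2 ≈ 297.14 / 2 = 148.570.

Average inventory ≈ 149 packs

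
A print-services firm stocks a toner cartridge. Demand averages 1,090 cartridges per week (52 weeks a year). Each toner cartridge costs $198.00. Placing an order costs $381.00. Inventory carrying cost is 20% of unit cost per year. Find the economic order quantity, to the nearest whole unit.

Annual demand D = 1,090 × 52 = 56,680.
Holding cost H = 0.20 × $198.00 = $39.6000 per unit per year.
EOQ = √(2DS / H) = √(2 × 56,680 × 381 / 39.6).
= √(43,190,160 / 39.6) = √1,090,660.6061 ≈ 1044.347.

Q* ≈ 1,044 cartridges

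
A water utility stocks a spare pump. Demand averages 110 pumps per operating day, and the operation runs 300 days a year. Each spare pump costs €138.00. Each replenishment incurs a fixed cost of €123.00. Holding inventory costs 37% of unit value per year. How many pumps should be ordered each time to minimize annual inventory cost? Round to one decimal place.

Q* ≈ 398.7 pumps

Annual demand D = 110 × 300 = 33,000.
Holding cost H = 0.37 × €138.00 = €51.0600 per unit per year.
EOQ = √(2DS / H) = √(2 × 33,000 × 123 / 51.06).
= √(8,118,000 / 51.06) = √158,989.4242 ≈ 398.735.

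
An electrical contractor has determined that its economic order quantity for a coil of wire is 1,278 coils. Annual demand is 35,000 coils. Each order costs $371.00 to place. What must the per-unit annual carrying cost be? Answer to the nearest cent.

H ≈ $15.90

The basic EOQ model gives Q* = √(2DS/H); rearrange for the unknown.
From Q* = √(2DS/H): H = 2DS / Q*² = 2 × 35,000 × 371 / 1,278² = 15.9005.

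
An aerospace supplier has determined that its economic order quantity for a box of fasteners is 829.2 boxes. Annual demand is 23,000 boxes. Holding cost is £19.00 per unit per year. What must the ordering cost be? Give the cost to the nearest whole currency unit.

S ≈ £284

The basic EOQ model gives Q* = √(2DS/H); rearrange for the unknown.
From Q* = √(2DS/H): S = Q*²H / (2D) = 829.2² × 19 / (2 × 23,000) = 283.9974.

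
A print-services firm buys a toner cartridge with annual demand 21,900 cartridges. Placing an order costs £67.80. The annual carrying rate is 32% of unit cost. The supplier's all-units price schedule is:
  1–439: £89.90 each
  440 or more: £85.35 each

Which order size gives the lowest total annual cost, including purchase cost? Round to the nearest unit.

Q* ≈ 440 cartridges

Holding cost per unit per year at price C is H = 0.32·C.
For each price level, check whether its EOQ is feasible; otherwise the best quantity at that price is the breakpoint.
EOQ at £89.90 = 321.3 (feasible in tier 1): TC = 21,900×£89.90 + (21,900/321.3)×67.8 + (321.3/2)×0.32×£89.90 = £1,978,052.87.
EOQ at £85.35 = 329.7 < 440, so use break Q=440: TC = 21,900×£85.35 + (21,900/440.0)×67.8 + (440.0/2)×0.32×£85.35 = £1,878,548.23.
Lowest total cost is £1,878,548.23 at Q = 440.0.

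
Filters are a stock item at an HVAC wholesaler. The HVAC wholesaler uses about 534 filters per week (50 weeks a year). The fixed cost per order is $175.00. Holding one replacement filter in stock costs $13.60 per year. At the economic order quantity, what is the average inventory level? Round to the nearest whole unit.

Average inventory ≈ 414 filters

Annual demand D = 534 × 50 = 26,700.
EOQ = √(2DS/H) = √(2 × 26,700 × 175 / 13.6) ≈ 828.93.
Average inventory = Q*/2 ≈ 828.93 / 2 = 414.467.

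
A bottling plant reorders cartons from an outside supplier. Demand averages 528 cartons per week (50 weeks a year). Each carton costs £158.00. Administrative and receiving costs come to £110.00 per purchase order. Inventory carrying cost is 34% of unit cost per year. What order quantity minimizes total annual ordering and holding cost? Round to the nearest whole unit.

Annual demand D = 528 × 50 = 26,400.
Holding cost H = 0.34 × £158.00 = £53.7200 per unit per year.
EOQ = √(2DS / H) = √(2 × 26,400 × 110 / 53.72).
= √(5,808,000 / 53.72) = √108,116.1579 ≈ 328.810.

Q* ≈ 329 cartons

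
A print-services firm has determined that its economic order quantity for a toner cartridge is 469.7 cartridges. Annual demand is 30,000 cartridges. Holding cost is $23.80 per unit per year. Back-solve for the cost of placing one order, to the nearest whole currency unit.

The basic EOQ model gives Q* = √(2DS/H); rearrange for the unknown.
From Q* = √(2DS/H): S = Q*²H / (2D) = 469.7² × 23.8 / (2 × 30,000) = 87.5118.

S ≈ $88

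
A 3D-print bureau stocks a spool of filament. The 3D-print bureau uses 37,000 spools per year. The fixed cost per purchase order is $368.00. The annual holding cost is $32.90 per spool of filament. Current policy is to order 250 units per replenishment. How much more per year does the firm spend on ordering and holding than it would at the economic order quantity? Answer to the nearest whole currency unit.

EOQ = √(2DS/H) = √(2 × 37,000 × 368 / 32.9) ≈ 909.79.
Cost at Q* = (D/Q*)S + (Q*/2)H = √(2DSH) ≈ $29,932.14.
Cost at Q = 250: (37,000/250)×368 + (250/2)×32.9 = $54,464.00 + $4,112.50 = $58,576.50.
Excess = $58,576.50 − $29,932.14 = $28,644.36.

Extra cost ≈ $28,644 per year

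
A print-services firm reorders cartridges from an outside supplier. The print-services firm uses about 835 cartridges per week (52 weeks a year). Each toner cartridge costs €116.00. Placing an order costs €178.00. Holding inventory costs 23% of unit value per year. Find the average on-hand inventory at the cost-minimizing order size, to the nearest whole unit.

Average inventory ≈ 381 cartridges

Annual demand D = 835 × 52 = 43,420.
Holding cost H = 0.23 × €116.00 = €26.6800 per unit per year.
EOQ = √(2DS/H) = √(2 × 43,420 × 178 / 26.68) ≈ 761.16.
Average inventory = Q*/2 ≈ 761.16 / 2 = 380.581.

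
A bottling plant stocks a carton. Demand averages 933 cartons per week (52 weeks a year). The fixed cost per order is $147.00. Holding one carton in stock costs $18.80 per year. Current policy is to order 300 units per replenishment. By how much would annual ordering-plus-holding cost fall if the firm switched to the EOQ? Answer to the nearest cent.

Extra cost ≈ $10,217.32 per year

Annual demand D = 933 × 52 = 48,516.
EOQ = √(2DS/H) = √(2 × 48,516 × 147 / 18.8) ≈ 871.04.
Cost at Q* = (D/Q*)S + (Q*/2)H = √(2DSH) ≈ $16,375.52.
Cost at Q = 300: (48,516/300)×147 + (300/2)×18.8 = $23,772.84 + $2,820.00 = $26,592.84.
Excess = $26,592.84 − $16,375.52 = $10,217.32.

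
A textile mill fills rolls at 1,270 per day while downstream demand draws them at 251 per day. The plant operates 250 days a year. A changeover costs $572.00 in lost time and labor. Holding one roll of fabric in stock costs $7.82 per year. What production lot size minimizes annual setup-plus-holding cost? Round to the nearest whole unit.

Q* ≈ 3,382 rolls

Annual demand D = 251 × 250 = 62,750.
Production build-up factor (1 − d/p) = 1 − 251/1,270 = 0.8024.
Q* = √(2DS / (H(1 − d/p))) = √(2 × 62,750 × 572 / (7.82 × 0.8024)).
= √(71,786,000 / 6.2745) ≈ 3382.449.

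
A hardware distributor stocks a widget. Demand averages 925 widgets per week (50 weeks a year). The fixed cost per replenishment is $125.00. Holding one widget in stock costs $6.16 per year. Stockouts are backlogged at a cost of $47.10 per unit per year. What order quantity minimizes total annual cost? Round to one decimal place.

Annual demand D = 925 × 50 = 46,250.
With planned backorders, Q* = √(2DS/H) · √((H+B)/B).
√(2DS/H) = √(2 × 46,250 × 125 / 6.16) = 1370.047.
√((H+B)/B) = √((6.16+47.1)/47.1) = 1.0634.
Q* ≈ 1456.886.

Q* ≈ 1,456.9 widgets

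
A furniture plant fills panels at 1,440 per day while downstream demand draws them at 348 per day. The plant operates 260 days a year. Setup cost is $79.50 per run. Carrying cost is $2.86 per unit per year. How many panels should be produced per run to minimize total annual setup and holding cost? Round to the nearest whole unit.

Q* ≈ 2,576 panels

Annual demand D = 348 × 260 = 90,480.
Production build-up factor (1 − d/p) = 1 − 348/1,440 = 0.7583.
Q* = √(2DS / (H(1 − d/p))) = √(2 × 90,480 × 79.5 / (2.86 × 0.7583)).
= √(14,386,320 / 2.1688) ≈ 2575.501.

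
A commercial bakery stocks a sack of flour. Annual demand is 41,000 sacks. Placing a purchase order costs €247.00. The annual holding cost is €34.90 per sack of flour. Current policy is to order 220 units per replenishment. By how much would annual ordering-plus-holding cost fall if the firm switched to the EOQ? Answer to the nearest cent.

EOQ = √(2DS/H) = √(2 × 41,000 × 247 / 34.9) ≈ 761.80.
Cost at Q* = (D/Q*)S + (Q*/2)H = √(2DSH) ≈ €26,586.93.
Cost at Q = 220: (41,000/220)×247 + (220/2)×34.9 = €46,031.82 + €3,839.00 = €49,870.82.
Excess = €49,870.82 − €26,586.93 = €23,283.89.

Extra cost ≈ €23,283.89 per year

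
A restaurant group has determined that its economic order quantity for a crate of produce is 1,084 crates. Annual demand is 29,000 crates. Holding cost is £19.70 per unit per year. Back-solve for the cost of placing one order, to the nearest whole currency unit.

Invert the EOQ relation Q*² = 2DS/H.
From Q* = √(2DS/H): S = Q*²H / (2D) = 1,084² × 19.7 / (2 × 29,000) = 399.1138.

S ≈ £399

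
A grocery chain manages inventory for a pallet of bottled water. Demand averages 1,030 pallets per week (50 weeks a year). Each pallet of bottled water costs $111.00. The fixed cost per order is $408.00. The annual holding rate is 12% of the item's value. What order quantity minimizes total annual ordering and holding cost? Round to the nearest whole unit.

Annual demand D = 1,030 × 50 = 51,500.
Holding cost H = 0.12 × $111.00 = $13.3200 per unit per year.
EOQ = √(2DS / H) = √(2 × 51,500 × 408 / 13.32).
= √(42,024,000 / 13.32) = √3,154,954.955 ≈ 1776.219.

Q* ≈ 1,776 pallets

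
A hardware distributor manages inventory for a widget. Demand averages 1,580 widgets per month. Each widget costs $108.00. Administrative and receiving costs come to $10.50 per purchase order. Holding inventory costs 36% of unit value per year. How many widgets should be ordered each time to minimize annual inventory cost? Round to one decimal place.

Annual demand D = 1,580 × 12 = 18,960.
Holding cost H = 0.36 × $108.00 = $38.8800 per unit per year.
EOQ = √(2DS / H) = √(2 × 18,960 × 10.5 / 38.88).
= √(398,160 / 38.88) = √10,240.7407 ≈ 101.197.

Q* ≈ 101.2 widgets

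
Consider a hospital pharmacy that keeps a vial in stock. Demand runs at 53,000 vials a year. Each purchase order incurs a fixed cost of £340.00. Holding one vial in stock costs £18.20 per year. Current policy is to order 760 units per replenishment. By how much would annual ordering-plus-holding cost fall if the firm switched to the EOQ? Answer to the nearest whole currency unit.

Extra cost ≈ £5,015 per year

EOQ = √(2DS/H) = √(2 × 53,000 × 340 / 18.2) ≈ 1407.20.
Cost at Q* = (D/Q*)S + (Q*/2)H = √(2DSH) ≈ £25,611.09.
Cost at Q = 760: (53,000/760)×340 + (760/2)×18.2 = £23,710.53 + £6,916.00 = £30,626.53.
Excess = £30,626.53 − £25,611.09 = £5,015.43.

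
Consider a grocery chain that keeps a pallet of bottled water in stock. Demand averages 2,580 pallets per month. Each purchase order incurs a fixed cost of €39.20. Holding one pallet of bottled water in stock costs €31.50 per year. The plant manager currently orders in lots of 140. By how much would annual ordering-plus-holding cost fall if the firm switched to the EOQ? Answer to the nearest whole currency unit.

Annual demand D = 2,580 × 12 = 30,960.
EOQ = √(2DS/H) = √(2 × 30,960 × 39.2 / 31.5) ≈ 277.59.
Cost at Q* = (D/Q*)S + (Q*/2)H = √(2DSH) ≈ €8,744.07.
Cost at Q = 140: (30,960/140)×39.2 + (140/2)×31.5 = €8,668.80 + €2,205.00 = €10,873.80.
Excess = €10,873.80 − €8,744.07 = €2,129.73.

Extra cost ≈ €2,130 per year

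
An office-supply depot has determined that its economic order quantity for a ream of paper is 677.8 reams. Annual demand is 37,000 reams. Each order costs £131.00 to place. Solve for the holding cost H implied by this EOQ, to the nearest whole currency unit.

Invert the EOQ relation Q*² = 2DS/H.
From Q* = √(2DS/H): H = 2DS / Q*² = 2 × 37,000 × 131 / 677.8² = 21.1008.

H ≈ £21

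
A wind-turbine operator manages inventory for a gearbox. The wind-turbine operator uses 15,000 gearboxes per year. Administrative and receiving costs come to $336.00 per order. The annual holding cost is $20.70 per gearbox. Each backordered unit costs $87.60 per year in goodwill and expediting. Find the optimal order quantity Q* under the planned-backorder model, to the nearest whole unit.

Q* ≈ 776 gearboxes

With planned backorders, Q* = √(2DS/H) · √((H+B)/B).
√(2DS/H) = √(2 × 15,000 × 336 / 20.7) = 697.823.
√((H+B)/B) = √((20.7+87.6)/87.6) = 1.1119.
Q* ≈ 775.903.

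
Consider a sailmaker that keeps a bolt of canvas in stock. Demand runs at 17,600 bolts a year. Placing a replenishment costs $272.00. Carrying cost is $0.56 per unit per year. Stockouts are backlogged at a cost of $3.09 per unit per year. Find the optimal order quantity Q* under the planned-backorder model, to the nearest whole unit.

Q* ≈ 4,494 bolts

With planned backorders, Q* = √(2DS/H) · √((H+B)/B).
√(2DS/H) = √(2 × 17,600 × 272 / 0.56) = 4134.869.
√((H+B)/B) = √((0.56+3.09)/3.09) = 1.0868.
Q* ≈ 4493.958.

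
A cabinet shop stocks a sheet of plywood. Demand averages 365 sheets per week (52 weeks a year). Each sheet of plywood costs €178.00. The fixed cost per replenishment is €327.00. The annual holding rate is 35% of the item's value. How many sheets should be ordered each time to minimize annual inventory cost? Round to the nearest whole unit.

Annual demand D = 365 × 52 = 18,980.
Holding cost H = 0.35 × €178.00 = €62.3000 per unit per year.
EOQ = √(2DS / H) = √(2 × 18,980 × 327 / 62.3).
= √(12,412,920 / 62.3) = √199,244.3018 ≈ 446.368.

Q* ≈ 446 sheets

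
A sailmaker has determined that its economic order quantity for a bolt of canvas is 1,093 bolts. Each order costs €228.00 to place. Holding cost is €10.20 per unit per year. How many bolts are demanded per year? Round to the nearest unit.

D ≈ 26,722 bolts per year

The basic EOQ model gives Q* = √(2DS/H); rearrange for the unknown.
From Q* = √(2DS/H): D = Q*²H / (2S) = 1,093² × 10.2 / (2 × 228) = 26722.412.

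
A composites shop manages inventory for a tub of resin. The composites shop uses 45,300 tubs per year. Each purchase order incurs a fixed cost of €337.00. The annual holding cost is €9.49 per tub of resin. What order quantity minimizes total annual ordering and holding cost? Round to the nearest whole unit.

Q* ≈ 1,794 tubs

EOQ = √(2DS / H) = √(2 × 45,300 × 337 / 9.49).
= √(30,532,200 / 9.49) = √3,217,302.4236 ≈ 1793.684.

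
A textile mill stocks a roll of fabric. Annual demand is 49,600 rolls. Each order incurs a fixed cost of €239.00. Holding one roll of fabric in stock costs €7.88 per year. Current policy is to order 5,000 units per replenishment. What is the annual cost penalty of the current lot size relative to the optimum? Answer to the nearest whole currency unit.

EOQ = √(2DS/H) = √(2 × 49,600 × 239 / 7.88) ≈ 1734.57.
Cost at Q* = (D/Q*)S + (Q*/2)H = √(2DSH) ≈ €13,668.41.
Cost at Q = 5,000: (49,600/5,000)×239 + (5,000/2)×7.88 = €2,370.88 + €19,700.00 = €22,070.88.
Excess = €22,070.88 − €13,668.41 = €8,402.47.

Extra cost ≈ €8,402 per year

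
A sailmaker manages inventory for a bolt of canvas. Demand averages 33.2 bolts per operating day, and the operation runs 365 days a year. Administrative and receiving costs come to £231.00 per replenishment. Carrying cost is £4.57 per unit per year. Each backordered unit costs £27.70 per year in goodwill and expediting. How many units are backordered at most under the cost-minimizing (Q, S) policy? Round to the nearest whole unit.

S* ≈ 169 bolts

Annual demand D = 33.2 × 365 = 12,118.
With planned backorders, Q* = √(2DS/H) · √((H+B)/B).
√(2DS/H) = √(2 × 12,118 × 231 / 4.57) = 1106.823.
√((H+B)/B) = √((4.57+27.7)/27.7) = 1.0793.
Q* ≈ 1194.642.
S* = Q* · H/(H+B) = 1194.642 × 4.57/32.27 ≈ 169.182.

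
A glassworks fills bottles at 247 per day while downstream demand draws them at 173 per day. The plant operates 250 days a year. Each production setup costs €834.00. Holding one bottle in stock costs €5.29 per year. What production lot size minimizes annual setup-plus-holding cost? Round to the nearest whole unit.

Q* ≈ 6,747 bottles

Annual demand D = 173 × 250 = 43,250.
Production build-up factor (1 − d/p) = 1 − 173/247 = 0.2996.
Q* = √(2DS / (H(1 − d/p))) = √(2 × 43,250 × 834 / (5.29 × 0.2996)).
= √(72,141,000 / 1.5849) ≈ 6746.769.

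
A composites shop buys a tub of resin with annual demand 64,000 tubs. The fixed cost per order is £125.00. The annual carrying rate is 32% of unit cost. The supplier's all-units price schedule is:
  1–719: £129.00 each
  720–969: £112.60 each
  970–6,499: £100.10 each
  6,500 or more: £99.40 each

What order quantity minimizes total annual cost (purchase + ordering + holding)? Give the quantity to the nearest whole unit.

Q* ≈ 970 tubs

Holding cost per unit per year at price C is H = 0.32·C.
For each price level, check whether its EOQ is feasible; otherwise the best quantity at that price is the breakpoint.
EOQ at £129.00 = 622.6 (feasible in tier 1): TC = 64,000×£129.00 + (64,000/622.6)×125 + (622.6/2)×0.32×£129.00 = £8,281,699.81.
EOQ at £112.60 = 666.4 < 720, so use break Q=720: TC = 64,000×£112.60 + (64,000/720.0)×125 + (720.0/2)×0.32×£112.60 = £7,230,482.63.
EOQ at £100.10 = 706.8 < 970, so use break Q=970: TC = 64,000×£100.10 + (64,000/970.0)×125 + (970.0/2)×0.32×£100.10 = £6,430,182.94.
EOQ at £99.40 = 709.2 < 6500, so use break Q=6500: TC = 64,000×£99.40 + (64,000/6500.0)×125 + (6500.0/2)×0.32×£99.40 = £6,466,206.77.
Lowest total cost is £6,430,182.94 at Q = 970.0.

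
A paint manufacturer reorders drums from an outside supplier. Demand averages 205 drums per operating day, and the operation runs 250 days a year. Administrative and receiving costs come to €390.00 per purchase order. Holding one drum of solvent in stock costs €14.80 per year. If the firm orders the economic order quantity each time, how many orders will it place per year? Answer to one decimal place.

Annual demand D = 205 × 250 = 51,250.
Q* = √(2DS/H) = √(2 × 51,250 × 390 / 14.8) ≈ 1643.48.
Orders per year = D / Q* = 51,250 / 1643.48 ≈ 31.184.

N ≈ 31.2 orders per year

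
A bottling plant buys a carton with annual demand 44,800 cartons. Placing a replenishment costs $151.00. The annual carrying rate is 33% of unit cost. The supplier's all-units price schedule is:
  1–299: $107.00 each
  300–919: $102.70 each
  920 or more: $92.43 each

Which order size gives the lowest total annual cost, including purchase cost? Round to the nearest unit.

Holding cost per unit per year at price C is H = 0.33·C.
Candidates are each tier's EOQ (if it falls in that tier) and each price-break quantity.
Tier 1 ($107.00): EOQ = 619.0 exceeds tier's upper bound 299, so this tier is dominated.
EOQ at $102.70 = 631.8 (feasible in tier 2): TC = 44,800×$102.70 + (44,800/631.8)×151 + (631.8/2)×0.33×$102.70 = $4,622,373.35.
EOQ at $92.43 = 666.0 < 920, so use break Q=920: TC = 44,800×$92.43 + (44,800/920.0)×151 + (920.0/2)×0.33×$92.43 = $4,162,247.92.
Lowest total cost is $4,162,247.92 at Q = 920.0.

Q* ≈ 920 cartons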